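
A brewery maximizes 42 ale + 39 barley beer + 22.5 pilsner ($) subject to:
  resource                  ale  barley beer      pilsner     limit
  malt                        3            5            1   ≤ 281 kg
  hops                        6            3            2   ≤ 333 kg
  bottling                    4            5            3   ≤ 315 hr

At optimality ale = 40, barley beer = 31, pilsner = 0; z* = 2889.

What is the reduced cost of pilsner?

-1.5

Check each constraint at x*: malt 275/281 (slack 6); hops 333/333 (tight); bottling 315/315 (tight).
Slack constraints have shadow price 0 (complementary slackness).
Dual feasibility on the basic columns requires 6·y_hops + 4·y_bottling = 42, 3·y_hops + 5·y_bottling = 39.
This yields shadow prices y_hops = 3, y_bottling = 6.
Reduced cost of pilsner: c₃ − yᵀa₃ = 22.5 − (3·2 + 6·3) = 22.5 − 24 = -1.5.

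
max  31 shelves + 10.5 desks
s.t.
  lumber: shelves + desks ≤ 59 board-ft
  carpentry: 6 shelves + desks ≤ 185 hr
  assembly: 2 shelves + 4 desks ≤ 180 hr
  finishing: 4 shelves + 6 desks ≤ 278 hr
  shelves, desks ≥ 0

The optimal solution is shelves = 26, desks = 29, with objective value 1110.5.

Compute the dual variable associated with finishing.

Binding: carpentry and finishing. Non-binding: lumber (4 unused), assembly (12 unused).
By complementary slackness, y = 0 for the non-binding constraints.
From A_Bᵀ y = c: 6·y_carpentry + 4·y_finishing = 31; 1·y_carpentry + 6·y_finishing = 10.5.
Solving: y_carpentry = 4.5, y_finishing = 1.
Shadow price of finishing = 1.

1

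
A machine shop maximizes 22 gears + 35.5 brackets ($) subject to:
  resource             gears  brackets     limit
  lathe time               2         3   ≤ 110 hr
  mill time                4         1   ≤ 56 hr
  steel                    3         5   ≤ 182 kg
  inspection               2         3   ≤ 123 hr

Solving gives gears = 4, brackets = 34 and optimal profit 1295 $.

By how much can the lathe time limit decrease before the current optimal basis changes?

0.8

Binding constraints: lathe time, steel. The basis is B = [[2,3],[3,5]] with det 1.
Per unit decrease in lathe time, x* moves by d = (-5, 3).
The basis stays optimal until gears reaches 0; allowable decrease = 0.8 hr.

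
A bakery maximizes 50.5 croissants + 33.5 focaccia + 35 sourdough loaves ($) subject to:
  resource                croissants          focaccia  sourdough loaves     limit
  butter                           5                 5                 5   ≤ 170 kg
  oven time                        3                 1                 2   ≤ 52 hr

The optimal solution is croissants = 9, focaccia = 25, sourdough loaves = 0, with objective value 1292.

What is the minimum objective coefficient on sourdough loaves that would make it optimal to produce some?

42

Check each constraint at x*: butter 170/170 (tight); oven time 52/52 (tight).
Dual feasibility on the basic columns requires 5·y_butter + 3·y_oven time = 50.5, 5·y_butter + 1·y_oven time = 33.5.
This yields shadow prices y_butter = 5, y_oven time = 8.5.
sourdough loaves enters the basis when its profit ≥ yᵀa₃ = 5·5 + 8.5·2 = 42.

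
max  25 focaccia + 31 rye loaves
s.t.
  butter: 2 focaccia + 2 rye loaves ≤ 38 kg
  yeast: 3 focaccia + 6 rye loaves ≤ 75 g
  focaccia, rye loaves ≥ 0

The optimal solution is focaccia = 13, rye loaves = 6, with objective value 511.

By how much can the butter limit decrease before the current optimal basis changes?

13

Binding constraints: butter, yeast. The basis is B = [[2,2],[3,6]] with det 6.
Per unit decrease in butter, x* moves by d = (-1, 0.5).
The basis stays optimal until focaccia reaches 0; allowable decrease = 13 kg.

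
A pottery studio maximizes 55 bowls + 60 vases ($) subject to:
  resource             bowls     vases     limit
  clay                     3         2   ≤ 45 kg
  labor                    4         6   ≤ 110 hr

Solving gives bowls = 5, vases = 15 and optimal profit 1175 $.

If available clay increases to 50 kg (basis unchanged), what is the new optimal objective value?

At the optimum: clay uses 45 of 45 (binding); labor uses 110 of 110 (binding).
From A_Bᵀ y = c: 3·y_clay + 4·y_labor = 55; 2·y_clay + 6·y_labor = 60.
This yields shadow prices y_clay = 9, y_labor = 7.
Δz = y_clay·Δb = 9 × (5) = 45, so new z* = 1175 + 45 = 1220.

1220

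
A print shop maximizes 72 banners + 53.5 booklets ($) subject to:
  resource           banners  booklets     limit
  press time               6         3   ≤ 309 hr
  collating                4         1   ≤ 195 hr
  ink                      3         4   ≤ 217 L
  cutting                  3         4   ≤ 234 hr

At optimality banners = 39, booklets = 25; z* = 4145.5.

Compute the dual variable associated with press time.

8.5

At the optimum: press time uses 309 of 309 (binding); collating uses 181 of 195 (slack = 14); ink uses 217 of 217 (binding); cutting uses 217 of 234 (slack = 17).
Slack constraints have shadow price 0 (complementary slackness).
From A_Bᵀ y = c: 6·y_press time + 3·y_ink = 72; 3·y_press time + 4·y_ink = 53.5.
Solving: y_press time = 8.5, y_ink = 7.
Shadow price of press time = 8.5.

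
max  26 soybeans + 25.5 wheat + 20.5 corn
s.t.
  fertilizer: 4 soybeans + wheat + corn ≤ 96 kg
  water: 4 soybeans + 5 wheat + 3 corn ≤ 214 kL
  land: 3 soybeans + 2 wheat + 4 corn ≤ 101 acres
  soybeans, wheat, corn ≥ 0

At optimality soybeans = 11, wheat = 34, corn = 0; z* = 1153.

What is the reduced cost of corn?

-6

Check each constraint at x*: fertilizer 78/96 (slack 18); water 214/214 (tight); land 101/101 (tight).
Since fertilizer is not tight, its dual is 0.
Dual feasibility on the basic columns requires 4·y_water + 3·y_land = 26, 5·y_water + 2·y_land = 25.5.
Solving: y_water = 3.5, y_land = 4.
Reduced cost of corn: c₃ − yᵀa₃ = 20.5 − (3.5·3 + 4·4) = 20.5 − 26.5 = -6.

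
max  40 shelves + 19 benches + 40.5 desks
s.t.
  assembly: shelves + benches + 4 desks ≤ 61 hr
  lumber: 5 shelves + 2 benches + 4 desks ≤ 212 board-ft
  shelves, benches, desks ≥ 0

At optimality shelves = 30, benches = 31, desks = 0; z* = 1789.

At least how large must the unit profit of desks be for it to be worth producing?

48

Check each constraint at x*: assembly 61/61 (tight); lumber 212/212 (tight).
Dual feasibility on the basic columns requires 1·y_assembly + 5·y_lumber = 40, 1·y_assembly + 2·y_lumber = 19.
This yields shadow prices y_assembly = 5, y_lumber = 7.
desks enters the basis when its profit ≥ yᵀa₃ = 5·4 + 7·4 = 48.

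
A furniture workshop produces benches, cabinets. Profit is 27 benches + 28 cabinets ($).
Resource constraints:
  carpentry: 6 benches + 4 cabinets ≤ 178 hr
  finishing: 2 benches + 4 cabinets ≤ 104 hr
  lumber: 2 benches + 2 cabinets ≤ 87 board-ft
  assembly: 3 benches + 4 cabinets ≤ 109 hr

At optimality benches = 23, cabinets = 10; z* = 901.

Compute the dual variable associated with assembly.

At the optimum: carpentry uses 178 of 178 (binding); finishing uses 86 of 104 (slack = 18); lumber uses 66 of 87 (slack = 21); assembly uses 109 of 109 (binding).
Since finishing, lumber are not tight, their duals are 0.
The binding rows give the dual system: 6·y_carpentry + 3·y_assembly = 27 and 4·y_carpentry + 4·y_assembly = 28.
Solving: y_carpentry = 2, y_assembly = 5.
Shadow price of assembly = 5.

5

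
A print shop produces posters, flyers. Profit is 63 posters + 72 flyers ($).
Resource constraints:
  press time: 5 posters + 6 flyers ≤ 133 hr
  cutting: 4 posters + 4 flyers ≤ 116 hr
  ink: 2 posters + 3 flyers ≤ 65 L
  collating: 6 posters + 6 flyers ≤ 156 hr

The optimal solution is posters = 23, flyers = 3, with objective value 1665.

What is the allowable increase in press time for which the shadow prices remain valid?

10

Binding constraints: press time, collating. The basis is B = [[5,6],[6,6]] with det -6.
Per unit increase in press time, x* moves by d = (-1, 1).
The basis stays optimal until ink becomes binding; allowable increase = 10 hr.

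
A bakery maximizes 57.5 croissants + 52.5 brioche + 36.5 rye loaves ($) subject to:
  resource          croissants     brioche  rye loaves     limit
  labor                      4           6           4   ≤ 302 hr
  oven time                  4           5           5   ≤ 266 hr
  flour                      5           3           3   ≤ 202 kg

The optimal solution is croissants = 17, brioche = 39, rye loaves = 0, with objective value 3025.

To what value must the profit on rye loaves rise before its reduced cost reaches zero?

42.5

At the optimum: labor uses 302 of 302 (binding); oven time uses 263 of 266 (slack = 3); flour uses 202 of 202 (binding).
Slack constraints have shadow price 0 (complementary slackness).
Dual feasibility on the basic columns requires 4·y_labor + 5·y_flour = 57.5, 6·y_labor + 3·y_flour = 52.5.
→ y_labor = 5 and y_flour = 7.5.
rye loaves enters the basis when its profit ≥ yᵀa₃ = 5·4 + 7.5·3 = 42.5.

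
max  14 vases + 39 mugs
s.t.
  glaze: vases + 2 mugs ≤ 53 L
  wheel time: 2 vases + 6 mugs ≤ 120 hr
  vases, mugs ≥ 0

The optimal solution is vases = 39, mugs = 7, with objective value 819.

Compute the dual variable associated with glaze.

Check each constraint at x*: glaze 53/53 (tight); wheel time 120/120 (tight).
Dual feasibility on the basic columns requires 1·y_glaze + 2·y_wheel time = 14, 2·y_glaze + 6·y_wheel time = 39.
This yields shadow prices y_glaze = 3, y_wheel time = 5.5.
Shadow price of glaze = 3.

3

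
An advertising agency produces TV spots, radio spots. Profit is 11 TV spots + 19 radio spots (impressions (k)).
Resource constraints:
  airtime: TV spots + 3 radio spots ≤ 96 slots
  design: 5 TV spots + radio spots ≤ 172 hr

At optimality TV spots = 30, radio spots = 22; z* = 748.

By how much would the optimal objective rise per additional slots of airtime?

6

Check each constraint at x*: airtime 96/96 (tight); design 172/172 (tight).
From A_Bᵀ y = c: 1·y_airtime + 5·y_design = 11; 3·y_airtime + 1·y_design = 19.
This yields shadow prices y_airtime = 6, y_design = 1.
Shadow price of airtime = 6.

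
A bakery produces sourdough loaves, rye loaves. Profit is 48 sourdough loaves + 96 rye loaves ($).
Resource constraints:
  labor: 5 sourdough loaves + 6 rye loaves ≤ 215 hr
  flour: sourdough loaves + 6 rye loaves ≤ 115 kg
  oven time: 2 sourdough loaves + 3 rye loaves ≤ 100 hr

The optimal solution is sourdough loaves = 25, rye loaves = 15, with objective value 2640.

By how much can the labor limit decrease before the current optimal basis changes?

100

Binding constraints: labor, flour. The basis is B = [[5,6],[1,6]] with det 24.
Per unit decrease in labor, x* moves by d = (-0.25, 0.0417).
The basis stays optimal until sourdough loaves reaches 0; allowable decrease = 100 hr.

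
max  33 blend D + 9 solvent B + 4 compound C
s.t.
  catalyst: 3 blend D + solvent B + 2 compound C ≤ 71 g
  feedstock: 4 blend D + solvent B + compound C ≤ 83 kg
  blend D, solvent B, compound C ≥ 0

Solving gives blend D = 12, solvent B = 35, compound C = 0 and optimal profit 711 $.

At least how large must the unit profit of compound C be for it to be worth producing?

At the optimum: catalyst uses 71 of 71 (binding); feedstock uses 83 of 83 (binding).
Dual feasibility on the basic columns requires 3·y_catalyst + 4·y_feedstock = 33, 1·y_catalyst + 1·y_feedstock = 9.
Solving: y_catalyst = 3, y_feedstock = 6.
compound C enters the basis when its profit ≥ yᵀa₃ = 3·2 + 6·1 = 12.

12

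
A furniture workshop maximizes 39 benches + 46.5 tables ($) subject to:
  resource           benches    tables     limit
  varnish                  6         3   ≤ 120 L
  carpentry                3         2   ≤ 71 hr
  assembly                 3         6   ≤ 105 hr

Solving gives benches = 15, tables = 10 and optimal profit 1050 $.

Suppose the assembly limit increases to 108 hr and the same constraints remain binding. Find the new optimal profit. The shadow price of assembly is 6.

Δb = 3, so new z* = 1050 + (6)·(3) = 1050 + 18 = 1068.

1068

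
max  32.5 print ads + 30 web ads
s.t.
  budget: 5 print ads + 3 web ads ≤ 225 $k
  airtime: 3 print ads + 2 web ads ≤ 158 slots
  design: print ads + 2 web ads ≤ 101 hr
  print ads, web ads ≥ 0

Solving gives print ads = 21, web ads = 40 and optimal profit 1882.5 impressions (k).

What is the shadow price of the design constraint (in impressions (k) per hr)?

Binding: budget and design. Non-binding: airtime (15 unused).
By complementary slackness, y = 0 for the non-binding constraint.
Dual feasibility on the basic columns requires 5·y_budget + 1·y_design = 32.5, 3·y_budget + 2·y_design = 30.
This yields shadow prices y_budget = 5, y_design = 7.5.
Shadow price of design = 7.5.

7.5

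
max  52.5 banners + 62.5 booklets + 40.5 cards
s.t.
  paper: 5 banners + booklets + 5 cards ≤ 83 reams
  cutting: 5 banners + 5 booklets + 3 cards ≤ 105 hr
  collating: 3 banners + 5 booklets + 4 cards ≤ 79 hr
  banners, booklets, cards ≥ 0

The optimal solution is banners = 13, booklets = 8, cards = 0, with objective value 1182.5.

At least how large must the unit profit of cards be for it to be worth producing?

42.5

Binding: cutting and collating. Non-binding: paper (10 unused).
Since paper is not tight, its dual is 0.
Dual feasibility on the basic columns requires 5·y_cutting + 3·y_collating = 52.5, 5·y_cutting + 5·y_collating = 62.5.
→ y_cutting = 7.5 and y_collating = 5.
cards enters the basis when its profit ≥ yᵀa₃ = 7.5·3 + 5·4 = 42.5.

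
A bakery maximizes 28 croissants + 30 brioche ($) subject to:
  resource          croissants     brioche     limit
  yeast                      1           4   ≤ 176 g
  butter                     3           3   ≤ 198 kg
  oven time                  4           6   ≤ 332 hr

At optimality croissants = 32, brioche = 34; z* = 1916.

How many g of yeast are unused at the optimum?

8

yeast used = 1·32 + 4·34 = 168; slack = 176 − 168 = 8.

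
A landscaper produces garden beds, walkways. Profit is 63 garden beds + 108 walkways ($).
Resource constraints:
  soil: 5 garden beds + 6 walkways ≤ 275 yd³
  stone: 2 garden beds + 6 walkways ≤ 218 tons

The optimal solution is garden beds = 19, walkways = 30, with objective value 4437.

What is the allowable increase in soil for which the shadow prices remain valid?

Binding constraints: soil, stone. The basis is B = [[5,6],[2,6]] with det 18.
Per unit increase in soil, x* moves by d = (0.3333, -0.1111).
The basis stays optimal until walkways reaches 0; allowable increase = 270 yd³.

270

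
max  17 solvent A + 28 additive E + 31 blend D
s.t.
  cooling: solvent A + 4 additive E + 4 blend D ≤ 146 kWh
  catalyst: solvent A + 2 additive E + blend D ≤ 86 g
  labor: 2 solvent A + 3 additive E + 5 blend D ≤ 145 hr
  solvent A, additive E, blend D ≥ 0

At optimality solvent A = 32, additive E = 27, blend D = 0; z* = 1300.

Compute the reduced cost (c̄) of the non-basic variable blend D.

-4

At the optimum: cooling uses 140 of 146 (slack = 6); catalyst uses 86 of 86 (binding); labor uses 145 of 145 (binding).
By complementary slackness, y = 0 for the non-binding constraint.
From A_Bᵀ y = c: 1·y_catalyst + 2·y_labor = 17; 2·y_catalyst + 3·y_labor = 28.
Solving: y_catalyst = 5, y_labor = 6.
Reduced cost of blend D: c₃ − yᵀa₃ = 31 − (5·1 + 6·5) = 31 − 35 = -4.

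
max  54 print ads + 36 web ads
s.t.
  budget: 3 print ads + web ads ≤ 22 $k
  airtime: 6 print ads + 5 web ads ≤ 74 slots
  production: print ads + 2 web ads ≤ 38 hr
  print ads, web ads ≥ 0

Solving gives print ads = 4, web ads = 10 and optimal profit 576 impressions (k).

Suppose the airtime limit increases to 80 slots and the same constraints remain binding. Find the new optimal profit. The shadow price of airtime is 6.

612

Δb = 6, so new z* = 576 + (6)·(6) = 576 + 36 = 612.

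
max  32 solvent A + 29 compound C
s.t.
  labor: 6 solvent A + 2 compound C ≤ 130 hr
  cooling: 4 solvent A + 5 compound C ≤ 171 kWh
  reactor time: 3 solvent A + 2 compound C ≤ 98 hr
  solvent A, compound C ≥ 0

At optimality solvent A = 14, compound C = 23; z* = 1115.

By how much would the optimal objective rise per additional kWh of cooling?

5

Binding: labor and cooling. Non-binding: reactor time (10 unused).
Slack constraints have shadow price 0 (complementary slackness).
From A_Bᵀ y = c: 6·y_labor + 4·y_cooling = 32; 2·y_labor + 5·y_cooling = 29.
Solving: y_labor = 2, y_cooling = 5.
Shadow price of cooling = 5.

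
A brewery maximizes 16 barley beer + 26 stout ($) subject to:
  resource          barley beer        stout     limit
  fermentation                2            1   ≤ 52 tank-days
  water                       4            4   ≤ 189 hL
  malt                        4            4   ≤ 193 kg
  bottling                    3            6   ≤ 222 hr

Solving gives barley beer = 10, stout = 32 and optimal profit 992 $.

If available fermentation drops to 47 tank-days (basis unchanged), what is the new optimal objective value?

982

Check each constraint at x*: fermentation 52/52 (tight); water 168/189 (slack 21); malt 168/193 (slack 25); bottling 222/222 (tight).
By complementary slackness, y = 0 for the non-binding constraints.
From A_Bᵀ y = c: 2·y_fermentation + 3·y_bottling = 16; 1·y_fermentation + 6·y_bottling = 26.
Solving: y_fermentation = 2, y_bottling = 4.
Δz = y_fermentation·Δb = 2 × (-5) = -10, so new z* = 992 − 10 = 982.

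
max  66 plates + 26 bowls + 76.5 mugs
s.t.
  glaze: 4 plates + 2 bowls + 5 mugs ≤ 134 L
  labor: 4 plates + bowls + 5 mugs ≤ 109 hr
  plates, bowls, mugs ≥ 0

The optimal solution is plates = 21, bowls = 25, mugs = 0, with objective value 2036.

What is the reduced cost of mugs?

-6

Both glaze and labor are binding at x*.
The binding rows give the dual system: 4·y_glaze + 4·y_labor = 66 and 2·y_glaze + 1·y_labor = 26.
Solving: y_glaze = 9.5, y_labor = 7.
Reduced cost of mugs: c₃ − yᵀa₃ = 76.5 − (9.5·5 + 7·5) = 76.5 − 82.5 = -6.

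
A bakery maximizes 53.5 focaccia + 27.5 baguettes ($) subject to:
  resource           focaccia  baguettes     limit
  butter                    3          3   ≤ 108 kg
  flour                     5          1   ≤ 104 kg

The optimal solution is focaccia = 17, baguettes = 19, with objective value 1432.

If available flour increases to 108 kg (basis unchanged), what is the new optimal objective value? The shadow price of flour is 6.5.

Δb = 4, so new z* = 1432 + (6.5)·(4) = 1432 + 26 = 1458.

1458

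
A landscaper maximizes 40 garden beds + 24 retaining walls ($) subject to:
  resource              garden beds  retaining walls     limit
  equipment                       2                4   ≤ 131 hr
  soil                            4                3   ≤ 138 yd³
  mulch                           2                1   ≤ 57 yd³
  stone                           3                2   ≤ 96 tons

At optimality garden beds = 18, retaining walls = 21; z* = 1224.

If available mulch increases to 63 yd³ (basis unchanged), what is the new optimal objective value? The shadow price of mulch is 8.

1272

Δb = 6, so new z* = 1224 + (8)·(6) = 1224 + 48 = 1272.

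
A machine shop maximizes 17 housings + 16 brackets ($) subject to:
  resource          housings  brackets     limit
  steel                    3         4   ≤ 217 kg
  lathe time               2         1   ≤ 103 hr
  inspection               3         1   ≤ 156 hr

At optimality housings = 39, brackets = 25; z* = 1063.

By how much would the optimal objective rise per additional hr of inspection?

0

At the optimum: steel uses 217 of 217 (binding); lathe time uses 103 of 103 (binding); inspection uses 142 of 156 (slack = 14).
Slack constraints have shadow price 0 (complementary slackness).
Dual feasibility on the basic columns requires 3·y_steel + 2·y_lathe time = 17, 4·y_steel + 1·y_lathe time = 16.
This yields shadow prices y_steel = 3, y_lathe time = 4.
Shadow price of inspection = 0.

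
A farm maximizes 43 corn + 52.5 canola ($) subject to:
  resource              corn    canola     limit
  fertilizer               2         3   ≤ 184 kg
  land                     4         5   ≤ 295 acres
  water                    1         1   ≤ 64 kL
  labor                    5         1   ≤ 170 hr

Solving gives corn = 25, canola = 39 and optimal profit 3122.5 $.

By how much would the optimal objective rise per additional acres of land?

9.5

Check each constraint at x*: fertilizer 167/184 (slack 17); land 295/295 (tight); water 64/64 (tight); labor 164/170 (slack 6).
Since fertilizer, labor are not tight, their duals are 0.
From A_Bᵀ y = c: 4·y_land + 1·y_water = 43; 5·y_land + 1·y_water = 52.5.
Solving: y_land = 9.5, y_water = 5.
Shadow price of land = 9.5.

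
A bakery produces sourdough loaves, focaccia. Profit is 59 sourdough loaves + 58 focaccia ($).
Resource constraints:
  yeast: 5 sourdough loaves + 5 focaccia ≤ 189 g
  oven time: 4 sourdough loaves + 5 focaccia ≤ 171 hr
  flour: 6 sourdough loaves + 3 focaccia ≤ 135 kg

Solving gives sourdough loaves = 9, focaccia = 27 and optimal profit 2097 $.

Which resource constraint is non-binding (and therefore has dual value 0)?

yeast

yeast: 180/189 (slack 9)
oven time: 171/171 (binding)
flour: 135/135 (binding)
By complementary slackness, a constraint with positive slack has shadow price 0 → yeast.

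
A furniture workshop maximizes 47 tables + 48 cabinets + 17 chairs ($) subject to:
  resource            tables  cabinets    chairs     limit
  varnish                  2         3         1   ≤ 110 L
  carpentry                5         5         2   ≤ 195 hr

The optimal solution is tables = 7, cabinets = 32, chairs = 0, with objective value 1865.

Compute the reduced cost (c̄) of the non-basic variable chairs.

-2

At the optimum: varnish uses 110 of 110 (binding); carpentry uses 195 of 195 (binding).
From A_Bᵀ y = c: 2·y_varnish + 5·y_carpentry = 47; 3·y_varnish + 5·y_carpentry = 48.
→ y_varnish = 1 and y_carpentry = 9.
Reduced cost of chairs: c₃ − yᵀa₃ = 17 − (1·1 + 9·2) = 17 − 19 = -2.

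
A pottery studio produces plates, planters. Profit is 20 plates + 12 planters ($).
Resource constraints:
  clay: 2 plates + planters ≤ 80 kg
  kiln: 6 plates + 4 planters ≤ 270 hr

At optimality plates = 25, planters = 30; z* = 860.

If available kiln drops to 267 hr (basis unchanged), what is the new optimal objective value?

854

At the optimum: clay uses 80 of 80 (binding); kiln uses 270 of 270 (binding).
Dual feasibility on the basic columns requires 2·y_clay + 6·y_kiln = 20, 1·y_clay + 4·y_kiln = 12.
→ y_clay = 4 and y_kiln = 2.
Δz = y_kiln·Δb = 2 × (-3) = -6, so new z* = 860 − 6 = 854.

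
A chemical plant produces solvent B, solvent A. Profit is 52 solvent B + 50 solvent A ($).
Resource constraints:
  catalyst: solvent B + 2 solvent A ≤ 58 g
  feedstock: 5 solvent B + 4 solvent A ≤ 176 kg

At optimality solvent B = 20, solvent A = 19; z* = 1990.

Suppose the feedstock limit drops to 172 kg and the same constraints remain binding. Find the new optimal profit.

1954

Check each constraint at x*: catalyst 58/58 (tight); feedstock 176/176 (tight).
Dual feasibility on the basic columns requires 1·y_catalyst + 5·y_feedstock = 52, 2·y_catalyst + 4·y_feedstock = 50.
Solving: y_catalyst = 7, y_feedstock = 9.
Δz = y_feedstock·Δb = 9 × (-4) = -36, so new z* = 1990 − 36 = 1954.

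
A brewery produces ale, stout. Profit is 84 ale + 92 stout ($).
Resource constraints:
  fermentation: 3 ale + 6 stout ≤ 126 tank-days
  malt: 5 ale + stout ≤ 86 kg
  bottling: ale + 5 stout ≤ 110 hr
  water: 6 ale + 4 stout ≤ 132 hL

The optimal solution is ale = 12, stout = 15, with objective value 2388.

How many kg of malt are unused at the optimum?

malt used = 5·12 + 1·15 = 75; slack = 86 − 75 = 11.

11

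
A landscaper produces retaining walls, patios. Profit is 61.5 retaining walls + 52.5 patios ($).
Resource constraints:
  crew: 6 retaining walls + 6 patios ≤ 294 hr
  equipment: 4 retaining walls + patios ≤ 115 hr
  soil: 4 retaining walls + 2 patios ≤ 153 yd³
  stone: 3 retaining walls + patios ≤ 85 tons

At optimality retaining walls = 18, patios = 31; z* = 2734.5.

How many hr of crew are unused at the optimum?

crew used = 6·18 + 6·31 = 294; slack = 294 − 294 = 0.

0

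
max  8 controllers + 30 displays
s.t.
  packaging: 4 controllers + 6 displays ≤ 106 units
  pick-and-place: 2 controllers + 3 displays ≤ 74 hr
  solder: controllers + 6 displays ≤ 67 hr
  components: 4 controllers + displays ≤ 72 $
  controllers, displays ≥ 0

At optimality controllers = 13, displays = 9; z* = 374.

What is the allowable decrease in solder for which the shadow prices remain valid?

9.9

Binding constraints: packaging, solder. The basis is B = [[4,6],[1,6]] with det 18.
Per unit decrease in solder, x* moves by d = (0.3333, -0.2222).
The basis stays optimal until components becomes binding; allowable decrease = 9.9 hr.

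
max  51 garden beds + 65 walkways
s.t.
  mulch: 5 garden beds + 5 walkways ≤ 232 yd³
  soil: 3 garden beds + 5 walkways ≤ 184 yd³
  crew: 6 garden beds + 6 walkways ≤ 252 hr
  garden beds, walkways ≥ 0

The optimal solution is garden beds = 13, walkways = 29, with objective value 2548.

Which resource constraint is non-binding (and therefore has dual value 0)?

mulch: 210/232 (slack 22)
soil: 184/184 (binding)
crew: 252/252 (binding)
By complementary slackness, a constraint with positive slack has shadow price 0 → mulch.

mulch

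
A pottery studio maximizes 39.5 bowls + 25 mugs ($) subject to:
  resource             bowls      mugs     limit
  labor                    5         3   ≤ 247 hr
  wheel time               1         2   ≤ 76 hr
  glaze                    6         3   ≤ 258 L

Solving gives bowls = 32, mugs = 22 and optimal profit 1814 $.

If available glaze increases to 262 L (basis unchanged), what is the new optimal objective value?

1838

At the optimum: labor uses 226 of 247 (slack = 21); wheel time uses 76 of 76 (binding); glaze uses 258 of 258 (binding).
By complementary slackness, y = 0 for the non-binding constraint.
From A_Bᵀ y = c: 1·y_wheel time + 6·y_glaze = 39.5; 2·y_wheel time + 3·y_glaze = 25.
→ y_wheel time = 3.5 and y_glaze = 6.
Δz = y_glaze·Δb = 6 × (4) = 24, so new z* = 1814 + 24 = 1838.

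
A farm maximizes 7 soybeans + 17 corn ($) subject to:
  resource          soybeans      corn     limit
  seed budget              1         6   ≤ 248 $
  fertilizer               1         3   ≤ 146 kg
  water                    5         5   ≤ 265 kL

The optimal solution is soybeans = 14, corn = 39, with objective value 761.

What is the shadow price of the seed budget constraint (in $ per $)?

Binding: seed budget and water. Non-binding: fertilizer (15 unused).
Slack constraints have shadow price 0 (complementary slackness).
Dual feasibility on the basic columns requires 1·y_seed budget + 5·y_water = 7, 6·y_seed budget + 5·y_water = 17.
→ y_seed budget = 2 and y_water = 1.
Shadow price of seed budget = 2.

2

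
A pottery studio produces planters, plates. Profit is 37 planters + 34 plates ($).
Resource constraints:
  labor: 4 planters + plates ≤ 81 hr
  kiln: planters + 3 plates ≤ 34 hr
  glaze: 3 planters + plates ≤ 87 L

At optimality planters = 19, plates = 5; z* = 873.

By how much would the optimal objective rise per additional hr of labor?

Binding: labor and kiln. Non-binding: glaze (25 unused).
Slack constraints have shadow price 0 (complementary slackness).
Dual feasibility on the basic columns requires 4·y_labor + 1·y_kiln = 37, 1·y_labor + 3·y_kiln = 34.
This yields shadow prices y_labor = 7, y_kiln = 9.
Shadow price of labor = 7.

7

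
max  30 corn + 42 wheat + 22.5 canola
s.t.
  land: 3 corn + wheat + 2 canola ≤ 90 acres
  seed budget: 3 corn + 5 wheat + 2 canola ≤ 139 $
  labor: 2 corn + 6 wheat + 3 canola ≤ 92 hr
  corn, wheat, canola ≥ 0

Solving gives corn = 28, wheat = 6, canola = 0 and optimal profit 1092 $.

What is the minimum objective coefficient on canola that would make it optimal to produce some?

Binding: land and labor. Non-binding: seed budget (25 unused).
Slack constraints have shadow price 0 (complementary slackness).
From A_Bᵀ y = c: 3·y_land + 2·y_labor = 30; 1·y_land + 6·y_labor = 42.
This yields shadow prices y_land = 6, y_labor = 6.
canola enters the basis when its profit ≥ yᵀa₃ = 6·2 + 6·3 = 30.

30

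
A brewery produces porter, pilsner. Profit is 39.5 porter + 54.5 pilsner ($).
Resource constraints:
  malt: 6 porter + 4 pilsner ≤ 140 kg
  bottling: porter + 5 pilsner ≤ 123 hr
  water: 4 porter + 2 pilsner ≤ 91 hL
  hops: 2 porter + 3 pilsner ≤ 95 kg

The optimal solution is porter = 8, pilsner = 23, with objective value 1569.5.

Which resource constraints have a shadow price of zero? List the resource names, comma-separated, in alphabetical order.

hops, water

malt: 140/140 (binding)
bottling: 123/123 (binding)
water: 78/91 (slack 13)
hops: 85/95 (slack 10)
By complementary slackness, a constraint with positive slack has shadow price 0 → hops, water.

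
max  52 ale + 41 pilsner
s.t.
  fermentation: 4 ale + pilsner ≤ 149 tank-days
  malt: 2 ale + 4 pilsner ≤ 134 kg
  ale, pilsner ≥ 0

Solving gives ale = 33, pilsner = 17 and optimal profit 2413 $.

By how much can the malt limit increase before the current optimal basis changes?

462

Binding constraints: fermentation, malt. The basis is B = [[4,1],[2,4]] with det 14.
Per unit increase in malt, x* moves by d = (-0.0714, 0.2857).
The basis stays optimal until ale reaches 0; allowable increase = 462 kg.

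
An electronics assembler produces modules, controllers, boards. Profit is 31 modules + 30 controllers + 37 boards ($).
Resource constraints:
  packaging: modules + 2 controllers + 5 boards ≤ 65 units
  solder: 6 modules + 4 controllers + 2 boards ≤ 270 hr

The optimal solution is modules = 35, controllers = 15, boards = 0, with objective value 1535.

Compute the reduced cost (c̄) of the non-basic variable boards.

-6

Check each constraint at x*: packaging 65/65 (tight); solder 270/270 (tight).
Dual feasibility on the basic columns requires 1·y_packaging + 6·y_solder = 31, 2·y_packaging + 4·y_solder = 30.
This yields shadow prices y_packaging = 7, y_solder = 4.
Reduced cost of boards: c₃ − yᵀa₃ = 37 − (7·5 + 4·2) = 37 − 43 = -6.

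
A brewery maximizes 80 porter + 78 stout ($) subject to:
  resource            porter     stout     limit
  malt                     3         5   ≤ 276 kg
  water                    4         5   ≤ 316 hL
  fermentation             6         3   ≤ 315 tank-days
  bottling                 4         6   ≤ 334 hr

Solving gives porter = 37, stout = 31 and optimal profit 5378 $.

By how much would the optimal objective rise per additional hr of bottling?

9.5

At the optimum: malt uses 266 of 276 (slack = 10); water uses 303 of 316 (slack = 13); fermentation uses 315 of 315 (binding); bottling uses 334 of 334 (binding).
By complementary slackness, y = 0 for the non-binding constraints.
Dual feasibility on the basic columns requires 6·y_fermentation + 4·y_bottling = 80, 3·y_fermentation + 6·y_bottling = 78.
→ y_fermentation = 7 and y_bottling = 9.5.
Shadow price of bottling = 9.5.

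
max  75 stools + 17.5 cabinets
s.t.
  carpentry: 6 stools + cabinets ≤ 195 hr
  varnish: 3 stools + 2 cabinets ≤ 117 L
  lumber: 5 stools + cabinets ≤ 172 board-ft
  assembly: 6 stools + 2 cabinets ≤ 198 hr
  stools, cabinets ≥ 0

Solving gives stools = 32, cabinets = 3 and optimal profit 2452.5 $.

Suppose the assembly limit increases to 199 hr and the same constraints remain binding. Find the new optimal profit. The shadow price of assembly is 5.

Δb = 1, so new z* = 2452.5 + (5)·(1) = 2452.5 + 5 = 2457.5.

2457.5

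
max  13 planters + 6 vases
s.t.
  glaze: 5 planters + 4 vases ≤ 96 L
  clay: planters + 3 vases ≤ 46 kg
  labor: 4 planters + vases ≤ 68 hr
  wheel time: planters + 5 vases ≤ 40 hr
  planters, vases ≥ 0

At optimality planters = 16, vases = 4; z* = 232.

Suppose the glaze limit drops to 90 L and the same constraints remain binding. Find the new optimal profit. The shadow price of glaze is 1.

226

Δb = -6, so new z* = 232 + (1)·(-6) = 232 − 6 = 226.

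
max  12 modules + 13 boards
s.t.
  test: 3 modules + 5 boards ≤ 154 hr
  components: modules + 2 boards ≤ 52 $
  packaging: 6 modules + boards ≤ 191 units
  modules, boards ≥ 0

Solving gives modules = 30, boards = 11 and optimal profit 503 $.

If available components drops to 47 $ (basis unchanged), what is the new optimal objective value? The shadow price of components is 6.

473

Δb = -5, so new z* = 503 + (6)·(-5) = 503 − 30 = 473.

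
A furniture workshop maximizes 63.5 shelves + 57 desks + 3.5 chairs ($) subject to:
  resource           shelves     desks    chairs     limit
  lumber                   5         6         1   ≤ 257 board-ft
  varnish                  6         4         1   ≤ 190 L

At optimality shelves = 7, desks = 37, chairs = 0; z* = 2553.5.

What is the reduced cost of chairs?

Check each constraint at x*: lumber 257/257 (tight); varnish 190/190 (tight).
From A_Bᵀ y = c: 5·y_lumber + 6·y_varnish = 63.5; 6·y_lumber + 4·y_varnish = 57.
This yields shadow prices y_lumber = 5.5, y_varnish = 6.
Reduced cost of chairs: c₃ − yᵀa₃ = 3.5 − (5.5·1 + 6·1) = 3.5 − 11.5 = -8.

-8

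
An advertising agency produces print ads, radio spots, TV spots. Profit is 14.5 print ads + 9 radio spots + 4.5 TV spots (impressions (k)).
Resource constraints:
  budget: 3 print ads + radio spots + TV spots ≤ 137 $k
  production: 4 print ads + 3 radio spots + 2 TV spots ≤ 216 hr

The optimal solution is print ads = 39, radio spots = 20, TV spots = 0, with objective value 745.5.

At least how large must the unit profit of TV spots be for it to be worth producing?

6.5

Check each constraint at x*: budget 137/137 (tight); production 216/216 (tight).
Dual feasibility on the basic columns requires 3·y_budget + 4·y_production = 14.5, 1·y_budget + 3·y_production = 9.
Solving: y_budget = 1.5, y_production = 2.5.
TV spots enters the basis when its profit ≥ yᵀa₃ = 1.5·1 + 2.5·2 = 6.5.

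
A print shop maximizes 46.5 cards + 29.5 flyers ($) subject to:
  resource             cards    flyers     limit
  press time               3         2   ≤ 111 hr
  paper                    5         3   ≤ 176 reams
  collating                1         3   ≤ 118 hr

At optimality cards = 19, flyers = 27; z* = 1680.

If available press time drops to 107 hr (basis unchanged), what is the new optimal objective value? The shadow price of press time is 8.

Δb = -4, so new z* = 1680 + (8)·(-4) = 1680 − 32 = 1648.

1648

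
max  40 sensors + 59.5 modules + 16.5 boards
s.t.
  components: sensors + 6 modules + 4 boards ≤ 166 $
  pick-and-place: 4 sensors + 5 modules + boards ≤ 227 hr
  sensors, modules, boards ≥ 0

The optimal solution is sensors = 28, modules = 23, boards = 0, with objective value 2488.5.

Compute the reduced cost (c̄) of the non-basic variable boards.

-1

Both components and pick-and-place are binding at x*.
The binding rows give the dual system: 1·y_components + 4·y_pick-and-place = 40 and 6·y_components + 5·y_pick-and-place = 59.5.
→ y_components = 2 and y_pick-and-place = 9.5.
Reduced cost of boards: c₃ − yᵀa₃ = 16.5 − (2·4 + 9.5·1) = 16.5 − 17.5 = -1.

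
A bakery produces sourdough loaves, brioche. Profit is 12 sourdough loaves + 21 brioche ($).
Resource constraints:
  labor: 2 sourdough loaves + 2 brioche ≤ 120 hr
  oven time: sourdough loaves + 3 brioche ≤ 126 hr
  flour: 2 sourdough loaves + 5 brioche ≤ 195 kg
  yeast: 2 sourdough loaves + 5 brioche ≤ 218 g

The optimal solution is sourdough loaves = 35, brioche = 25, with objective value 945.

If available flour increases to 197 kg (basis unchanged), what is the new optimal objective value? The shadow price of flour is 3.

951

Δb = 2, so new z* = 945 + (3)·(2) = 945 + 6 = 951.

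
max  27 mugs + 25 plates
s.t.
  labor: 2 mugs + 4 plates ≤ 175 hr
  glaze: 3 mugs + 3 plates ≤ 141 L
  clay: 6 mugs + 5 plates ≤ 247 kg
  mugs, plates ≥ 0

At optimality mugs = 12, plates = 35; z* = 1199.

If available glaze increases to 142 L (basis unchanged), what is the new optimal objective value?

Binding: glaze and clay. Non-binding: labor (11 unused).
Since labor is not tight, its dual is 0.
Dual feasibility on the basic columns requires 3·y_glaze + 6·y_clay = 27, 3·y_glaze + 5·y_clay = 25.
This yields shadow prices y_glaze = 5, y_clay = 2.
Δz = y_glaze·Δb = 5 × (1) = 5, so new z* = 1199 + 5 = 1204.

1204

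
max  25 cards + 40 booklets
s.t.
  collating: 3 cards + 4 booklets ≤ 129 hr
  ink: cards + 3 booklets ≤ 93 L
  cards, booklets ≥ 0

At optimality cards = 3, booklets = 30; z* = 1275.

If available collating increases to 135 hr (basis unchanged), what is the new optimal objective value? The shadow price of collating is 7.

1317

Δb = 6, so new z* = 1275 + (7)·(6) = 1275 + 42 = 1317.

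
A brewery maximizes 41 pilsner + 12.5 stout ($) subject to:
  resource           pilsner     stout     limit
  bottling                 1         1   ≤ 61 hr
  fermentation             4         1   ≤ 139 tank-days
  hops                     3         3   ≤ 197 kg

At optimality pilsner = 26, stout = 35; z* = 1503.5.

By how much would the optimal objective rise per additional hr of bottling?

At the optimum: bottling uses 61 of 61 (binding); fermentation uses 139 of 139 (binding); hops uses 183 of 197 (slack = 14).
Since hops is not tight, its dual is 0.
The binding rows give the dual system: 1·y_bottling + 4·y_fermentation = 41 and 1·y_bottling + 1·y_fermentation = 12.5.
→ y_bottling = 3 and y_fermentation = 9.5.
Shadow price of bottling = 3.

3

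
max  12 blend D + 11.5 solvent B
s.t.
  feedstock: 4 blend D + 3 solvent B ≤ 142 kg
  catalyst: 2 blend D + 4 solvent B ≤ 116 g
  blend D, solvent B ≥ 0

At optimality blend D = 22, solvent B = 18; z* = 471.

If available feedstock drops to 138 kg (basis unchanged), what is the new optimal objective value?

Check each constraint at x*: feedstock 142/142 (tight); catalyst 116/116 (tight).
The binding rows give the dual system: 4·y_feedstock + 2·y_catalyst = 12 and 3·y_feedstock + 4·y_catalyst = 11.5.
This yields shadow prices y_feedstock = 2.5, y_catalyst = 1.
Δz = y_feedstock·Δb = 2.5 × (-4) = -10, so new z* = 471 − 10 = 461.

461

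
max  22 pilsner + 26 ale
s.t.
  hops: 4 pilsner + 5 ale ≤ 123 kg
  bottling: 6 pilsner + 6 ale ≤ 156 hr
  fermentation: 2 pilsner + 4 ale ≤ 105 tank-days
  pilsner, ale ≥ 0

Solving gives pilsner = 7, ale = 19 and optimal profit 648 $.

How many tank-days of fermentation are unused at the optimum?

fermentation used = 2·7 + 4·19 = 90; slack = 105 − 90 = 15.

15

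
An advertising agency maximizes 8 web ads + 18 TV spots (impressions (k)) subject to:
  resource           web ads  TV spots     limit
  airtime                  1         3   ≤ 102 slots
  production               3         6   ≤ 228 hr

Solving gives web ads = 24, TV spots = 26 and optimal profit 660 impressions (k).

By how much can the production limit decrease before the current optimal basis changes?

24

Binding constraints: airtime, production. The basis is B = [[1,3],[3,6]] with det -3.
Per unit decrease in production, x* moves by d = (-1, 0.3333).
The basis stays optimal until web ads reaches 0; allowable decrease = 24 hr.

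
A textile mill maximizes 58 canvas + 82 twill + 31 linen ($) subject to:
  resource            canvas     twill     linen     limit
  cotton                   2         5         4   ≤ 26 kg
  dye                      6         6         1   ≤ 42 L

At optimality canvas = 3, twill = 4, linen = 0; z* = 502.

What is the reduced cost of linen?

-8

Check each constraint at x*: cotton 26/26 (tight); dye 42/42 (tight).
From A_Bᵀ y = c: 2·y_cotton + 6·y_dye = 58; 5·y_cotton + 6·y_dye = 82.
→ y_cotton = 8 and y_dye = 7.
Reduced cost of linen: c₃ − yᵀa₃ = 31 − (8·4 + 7·1) = 31 − 39 = -8.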